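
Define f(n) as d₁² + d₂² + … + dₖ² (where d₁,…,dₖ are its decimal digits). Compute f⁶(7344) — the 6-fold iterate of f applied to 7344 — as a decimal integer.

7344 → 7² + 3² + 4² + 4² = 49 + 9 + 16 + 16 = 90
90 → 9² + 0² = 81 + 0 = 81
81 → 8² + 1² = 64 + 1 = 65
65 → 6² + 5² = 36 + 25 = 61
61 → 6² + 1² = 36 + 1 = 37
37 → 3² + 7² = 9 + 49 = 58

58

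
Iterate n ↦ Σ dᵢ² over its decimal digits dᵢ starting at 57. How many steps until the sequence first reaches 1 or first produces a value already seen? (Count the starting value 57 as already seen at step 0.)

57 → 5² + 7² = 74
74 → 7² + 4² = 65
65 → 6² + 5² = 61
61 → 6² + 1² = 37
37 → 3² + 7² = 58
58 → 5² + 8² = 89
89 → 8² + 9² = 145
145 → 1² + 4² + 5² = 42
42 → 4² + 2² = 20
20 → 2² + 0² = 4
4 → 4² = 16
16 → 1² + 6² = 37  — 37 repeats.
That took 12 steps.

12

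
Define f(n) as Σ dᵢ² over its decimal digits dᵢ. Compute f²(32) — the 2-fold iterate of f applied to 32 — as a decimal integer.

10

32 → 3² + 2² = 13
13 → 1² + 3² = 10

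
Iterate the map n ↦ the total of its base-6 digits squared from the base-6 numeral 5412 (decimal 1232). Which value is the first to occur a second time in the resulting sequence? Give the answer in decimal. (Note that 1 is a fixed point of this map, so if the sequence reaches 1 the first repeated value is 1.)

17

1232 = (5,4,1,2)_6 → 46
46 = (1,1,4)_6 → 18
18 = (3,0)_6 → 9
9 = (1,3)_6 → 10
10 = (1,4)_6 → 17
17 = (2,5)_6 → 29
29 = (4,5)_6 → 41
41 = (1,0,5)_6 → 26
26 = (4,2)_6 → 20
20 = (3,2)_6 → 13
13 = (2,1)_6 → 5
5 = (5)_6 → 25
25 = (4,1)_6 → 17  — 17 already appeared earlier.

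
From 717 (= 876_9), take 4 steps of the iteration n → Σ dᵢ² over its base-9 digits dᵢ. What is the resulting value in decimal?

717 = (8,7,6)_9 → 149
149 = (1,7,5)_9 → 75
75 = (8,3)_9 → 73
73 = (8,1)_9 → 65

65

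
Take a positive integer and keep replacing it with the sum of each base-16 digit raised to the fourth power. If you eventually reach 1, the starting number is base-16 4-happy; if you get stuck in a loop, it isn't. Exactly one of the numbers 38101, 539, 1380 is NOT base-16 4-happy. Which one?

539

38101: 38101 → 36003 → 34913 → 9489 → 643 → 4193 → 1298 → 642 → 4128 → 17 → 2 → 16 → 1  — reaches 1 (base-16 4-happy)
539: 539 → 14658 → 6914 → 14658  — repeats 14658 (not base-16 4-happy)
1380: 1380 → 2177 → 8193 → 17 → 2 → 16 → 1  — reaches 1 (base-16 4-happy)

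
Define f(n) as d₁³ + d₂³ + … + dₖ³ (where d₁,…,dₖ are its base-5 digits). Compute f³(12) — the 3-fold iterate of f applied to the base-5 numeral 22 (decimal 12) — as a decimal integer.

28

12 = (2,2)_5 → 16
16 = (3,1)_5 → 28
28 = (1,0,3)_5 → 28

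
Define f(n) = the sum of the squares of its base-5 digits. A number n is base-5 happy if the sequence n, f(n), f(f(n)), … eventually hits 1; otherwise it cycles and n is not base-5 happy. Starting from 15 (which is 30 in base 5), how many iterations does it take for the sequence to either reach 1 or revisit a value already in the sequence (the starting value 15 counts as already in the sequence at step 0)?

4

15 = (3,0)_5 → 3² + 0² = 9 + 0 = 9
9 = (1,4)_5 → 1² + 4² = 1 + 16 = 17
17 = (3,2)_5 → 3² + 2² = 9 + 4 = 13
13 = (2,3)_5 → 2² + 3² = 4 + 9 = 13  — 13 repeats.
That took 4 steps.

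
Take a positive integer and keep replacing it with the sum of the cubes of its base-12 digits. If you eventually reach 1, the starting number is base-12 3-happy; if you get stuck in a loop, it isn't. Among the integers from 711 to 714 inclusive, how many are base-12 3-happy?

711: 711 → 1422 → 1945 → 219 → 244 → 577 → 65 → 250 → 1513 → 1217 → 762 → 368 → 736 → 190 → 1028 → 856 → 1520 → 1728 → 1  — base-12 3-happy
712: 712 → 1459 → 1344 → 793 → 342 → 288 → 8 → 512 → 755 → 1464 → 1008 → 343 → 415 → 1351 → 1136 → 1855 → 1344  — not base-12 3-happy
713: 713 → 1520 → 1728 → 1  — base-12 3-happy
714: 714 → 1611 → 1366 → 1854 → 1217 → 762 → 368 → 736 → 190 → 1028 → 856 → 1520 → 1728 → 1  — base-12 3-happy
base-12 3-happy: 711, 713, 714

3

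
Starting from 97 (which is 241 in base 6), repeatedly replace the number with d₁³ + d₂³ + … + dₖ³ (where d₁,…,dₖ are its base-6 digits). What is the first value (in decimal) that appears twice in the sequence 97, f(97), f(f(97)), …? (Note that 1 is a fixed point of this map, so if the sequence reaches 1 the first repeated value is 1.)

73

97 = (2,4,1)_6 → 73
73 = (2,0,1)_6 → 9
9 = (1,3)_6 → 28
28 = (4,4)_6 → 128
128 = (3,3,2)_6 → 62
62 = (1,4,2)_6 → 73  — 73 already appeared earlier.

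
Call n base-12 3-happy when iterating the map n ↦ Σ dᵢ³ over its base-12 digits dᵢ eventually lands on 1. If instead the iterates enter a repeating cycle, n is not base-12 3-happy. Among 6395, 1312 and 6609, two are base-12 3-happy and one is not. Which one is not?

6395: 6395 → 1934 → 135 → 1358 → 862 → 2456 → 638 → 197 → 190 → 1028 → 856 → 1520 → 1728 → 1  — reaches 1 (base-12 3-happy)
1312: 1312 → 794 → 349 → 134 → 1339 → 1099 → 1029 → 1073 → 593 → 190 → 1028 → 856 → 1520 → 1728 → 1  — reaches 1 (base-12 3-happy)
6609: 6609 → 2485 → 154 → 1001 → 1672 → 1738 → 1001  — repeats 1001 (not base-12 3-happy)

6609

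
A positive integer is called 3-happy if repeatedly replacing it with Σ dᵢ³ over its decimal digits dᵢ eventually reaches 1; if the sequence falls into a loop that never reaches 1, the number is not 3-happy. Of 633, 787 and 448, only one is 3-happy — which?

787

633: 633 → 270 → 351 → 153 → 153  — repeats 153 (not 3-happy)
787: 787 → 1198 → 1243 → 100 → 1  — reaches 1 (3-happy)
448: 448 → 640 → 280 → 520 → 133 → 55 → 250 → 133  — repeats 133 (not 3-happy)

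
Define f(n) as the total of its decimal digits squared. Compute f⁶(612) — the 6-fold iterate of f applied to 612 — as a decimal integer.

85

612 → 6² + 1² + 2² = 36 + 1 + 4 = 41
41 → 4² + 1² = 16 + 1 = 17
17 → 1² + 7² = 1 + 49 = 50
50 → 5² + 0² = 25 + 0 = 25
25 → 2² + 5² = 4 + 25 = 29
29 → 2² + 9² = 4 + 81 = 85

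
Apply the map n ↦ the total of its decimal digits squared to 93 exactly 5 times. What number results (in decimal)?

37

93 → 9² + 3² = 90
90 → 9² + 0² = 81
81 → 8² + 1² = 65
65 → 6² + 5² = 61
61 → 6² + 1² = 37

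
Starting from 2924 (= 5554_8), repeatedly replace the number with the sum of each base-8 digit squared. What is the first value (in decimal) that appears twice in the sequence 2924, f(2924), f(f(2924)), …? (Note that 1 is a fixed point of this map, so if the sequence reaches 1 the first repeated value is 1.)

2924 = (5,5,5,4)_8 → 5² + 5² + 5² + 4² = 91
91 = (1,3,3)_8 → 1² + 3² + 3² = 19
19 = (2,3)_8 → 2² + 3² = 13
13 = (1,5)_8 → 1² + 5² = 26
26 = (3,2)_8 → 3² + 2² = 13  — 13 already appeared earlier.

13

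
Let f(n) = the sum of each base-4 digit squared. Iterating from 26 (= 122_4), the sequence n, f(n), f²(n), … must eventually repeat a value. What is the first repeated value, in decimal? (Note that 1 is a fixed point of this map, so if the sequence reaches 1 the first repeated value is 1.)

1

26 = (1,2,2)_4 → 1² + 2² + 2² = 9
9 = (2,1)_4 → 2² + 1² = 5
5 = (1,1)_4 → 1² + 1² = 2
2 = (2)_4 → 2² = 4
4 = (1,0)_4 → 1² + 0² = 1  — reached the fixed point 1.
1 → 1, so 1 is the first repeated value.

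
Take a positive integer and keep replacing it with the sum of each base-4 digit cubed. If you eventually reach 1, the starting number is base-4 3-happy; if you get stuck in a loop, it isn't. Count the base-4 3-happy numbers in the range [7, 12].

1

7: 7 → 28 → 28  — not base-4 3-happy
8: 8 → 8  — not base-4 3-happy
9: 9 → 9  — not base-4 3-happy
10: 10 → 16 → 1  — base-4 3-happy
11: 11 → 35 → 35  — not base-4 3-happy
12: 12 → 27 → 36 → 9 → 9  — not base-4 3-happy
base-4 3-happy: 10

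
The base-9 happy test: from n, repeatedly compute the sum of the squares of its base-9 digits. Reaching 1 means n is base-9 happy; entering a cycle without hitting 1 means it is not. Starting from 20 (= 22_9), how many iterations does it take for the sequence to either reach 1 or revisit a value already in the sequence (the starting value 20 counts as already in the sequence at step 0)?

20 = (2,2)_9 → 8
8 = (8)_9 → 64
64 = (7,1)_9 → 50
50 = (5,5)_9 → 50  — 50 repeats.
That took 4 steps.

4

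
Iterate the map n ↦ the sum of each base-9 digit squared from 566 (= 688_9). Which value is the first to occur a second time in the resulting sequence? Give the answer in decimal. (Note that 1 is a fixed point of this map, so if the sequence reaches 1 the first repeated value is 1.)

566 = (6,8,8)_9 → 6² + 8² + 8² = 36 + 64 + 64 = 164
164 = (2,0,2)_9 → 2² + 0² + 2² = 4 + 0 + 4 = 8
8 = (8)_9 → 8² = 64
64 = (7,1)_9 → 7² + 1² = 49 + 1 = 50
50 = (5,5)_9 → 5² + 5² = 25 + 25 = 50  — 50 already appeared earlier.

50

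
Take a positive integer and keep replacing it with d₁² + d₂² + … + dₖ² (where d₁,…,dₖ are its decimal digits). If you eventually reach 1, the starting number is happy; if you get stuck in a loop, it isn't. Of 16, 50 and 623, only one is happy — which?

623

16: 16 → 37 → 58 → 89 → 145 → 42 → 20 → 4 → 16  — repeats 16 (not happy)
50: 50 → 25 → 29 → 85 → 89 → 145 → 42 → 20 → 4 → 16 → 37 → 58 → 89  — repeats 89 (not happy)
623: 623 → 49 → 97 → 130 → 10 → 1  — reaches 1 (happy)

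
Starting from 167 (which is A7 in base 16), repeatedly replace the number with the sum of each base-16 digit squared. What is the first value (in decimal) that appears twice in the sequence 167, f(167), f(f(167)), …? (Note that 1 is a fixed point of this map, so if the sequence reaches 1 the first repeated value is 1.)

1

167 = (10,7)_16 → 10² + 7² = 100 + 49 = 149
149 = (9,5)_16 → 9² + 5² = 81 + 25 = 106
106 = (6,10)_16 → 6² + 10² = 36 + 100 = 136
136 = (8,8)_16 → 8² + 8² = 64 + 64 = 128
128 = (8,0)_16 → 8² + 0² = 64 + 0 = 64
64 = (4,0)_16 → 4² + 0² = 16 + 0 = 16
16 = (1,0)_16 → 1² + 0² = 1 + 0 = 1  — reached the fixed point 1.
1 → 1, so 1 is the first repeated value.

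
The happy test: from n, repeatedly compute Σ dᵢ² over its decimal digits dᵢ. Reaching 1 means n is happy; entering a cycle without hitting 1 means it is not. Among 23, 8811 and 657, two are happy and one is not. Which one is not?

657

23: 23 → 13 → 10 → 1  — reaches 1 (happy)
8811: 8811 → 130 → 10 → 1  — reaches 1 (happy)
657: 657 → 110 → 2 → 4 → 16 → 37 → 58 → 89 → 145 → 42 → 20 → 4  — repeats 4 (not happy)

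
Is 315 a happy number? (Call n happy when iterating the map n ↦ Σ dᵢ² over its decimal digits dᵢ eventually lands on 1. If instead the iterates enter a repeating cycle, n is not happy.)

not happy

315 → 3² + 1² + 5² = 9 + 1 + 25 = 35
35 → 3² + 5² = 9 + 25 = 34
34 → 3² + 4² = 9 + 16 = 25
25 → 2² + 5² = 4 + 25 = 29
29 → 2² + 9² = 4 + 81 = 85
85 → 8² + 5² = 64 + 25 = 89
89 → 8² + 9² = 64 + 81 = 145
145 → 1² + 4² + 5² = 1 + 16 + 25 = 42
42 → 4² + 2² = 16 + 4 = 20
20 → 2² + 0² = 4 + 0 = 4
4 → 4² = 16
16 → 1² + 6² = 1 + 36 = 37
37 → 3² + 7² = 9 + 49 = 58
58 → 5² + 8² = 25 + 64 = 89  — 89 already seen; the sequence cycles without reaching 1.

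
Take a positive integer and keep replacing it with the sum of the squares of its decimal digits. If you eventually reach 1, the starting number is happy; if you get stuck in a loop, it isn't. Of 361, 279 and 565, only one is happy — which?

361: 361 → 46 → 52 → 29 → 85 → 89 → 145 → 42 → 20 → 4 → 16 → 37 → 58 → 89  — repeats 89 (not happy)
279: 279 → 134 → 26 → 40 → 16 → 37 → 58 → 89 → 145 → 42 → 20 → 4 → 16  — repeats 16 (not happy)
565: 565 → 86 → 100 → 1  — reaches 1 (happy)

565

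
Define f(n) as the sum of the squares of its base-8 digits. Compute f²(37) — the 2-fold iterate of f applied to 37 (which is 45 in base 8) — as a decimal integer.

37 = (4,5)_8 → 41
41 = (5,1)_8 → 26

26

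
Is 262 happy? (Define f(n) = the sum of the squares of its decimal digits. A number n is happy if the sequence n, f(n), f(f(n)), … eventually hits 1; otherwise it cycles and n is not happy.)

happy

262 → 2² + 6² + 2² = 4 + 36 + 4 = 44
44 → 4² + 4² = 16 + 16 = 32
32 → 3² + 2² = 9 + 4 = 13
13 → 1² + 3² = 1 + 9 = 10
10 → 1² + 0² = 1 + 0 = 1  — reached 1.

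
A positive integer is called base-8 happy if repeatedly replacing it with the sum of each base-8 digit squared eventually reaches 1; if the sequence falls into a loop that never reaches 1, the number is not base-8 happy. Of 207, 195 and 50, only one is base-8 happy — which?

207: 207 → 59 → 58 → 53 → 61 → 74 → 6 → 36 → 32 → 16 → 4 → 16  — repeats 16 (not base-8 happy)
195: 195 → 18 → 8 → 1  — reaches 1 (base-8 happy)
50: 50 → 40 → 25 → 10 → 5 → 25  — repeats 25 (not base-8 happy)

195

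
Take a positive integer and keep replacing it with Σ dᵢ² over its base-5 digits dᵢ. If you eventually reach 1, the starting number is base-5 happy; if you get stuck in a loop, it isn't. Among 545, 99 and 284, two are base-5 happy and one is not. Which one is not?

545: 545 → 33 → 11 → 5 → 1  — reaches 1 (base-5 happy)
99: 99 → 41 → 11 → 5 → 1  — reaches 1 (base-5 happy)
284: 284 → 22 → 20 → 16 → 10 → 4 → 16  — repeats 16 (not base-5 happy)

284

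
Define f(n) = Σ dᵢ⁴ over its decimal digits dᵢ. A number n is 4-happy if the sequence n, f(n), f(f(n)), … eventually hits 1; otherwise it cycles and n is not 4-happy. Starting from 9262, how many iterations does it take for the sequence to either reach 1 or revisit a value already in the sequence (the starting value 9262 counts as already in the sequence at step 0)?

9262 → 9⁴ + 2⁴ + 6⁴ + 2⁴ = 6561 + 16 + 1296 + 16 = 7889
7889 → 7⁴ + 8⁴ + 8⁴ + 9⁴ = 2401 + 4096 + 4096 + 6561 = 17154
17154 → 1⁴ + 7⁴ + 1⁴ + 5⁴ + 4⁴ = 1 + 2401 + 1 + 625 + 256 = 3284
3284 → 3⁴ + 2⁴ + 8⁴ + 4⁴ = 81 + 16 + 4096 + 256 = 4449
4449 → 4⁴ + 4⁴ + 4⁴ + 9⁴ = 256 + 256 + 256 + 6561 = 7329
7329 → 7⁴ + 3⁴ + 2⁴ + 9⁴ = 2401 + 81 + 16 + 6561 = 9059
9059 → 9⁴ + 0⁴ + 5⁴ + 9⁴ = 6561 + 0 + 625 + 6561 = 13747
13747 → 1⁴ + 3⁴ + 7⁴ + 4⁴ + 7⁴ = 1 + 81 + 2401 + 256 + 2401 = 5140
5140 → 5⁴ + 1⁴ + 4⁴ + 0⁴ = 625 + 1 + 256 + 0 = 882
882 → 8⁴ + 8⁴ + 2⁴ = 4096 + 4096 + 16 = 8208
8208 → 8⁴ + 2⁴ + 0⁴ + 8⁴ = 4096 + 16 + 0 + 4096 = 8208  — 8208 repeats.
That took 11 steps.

11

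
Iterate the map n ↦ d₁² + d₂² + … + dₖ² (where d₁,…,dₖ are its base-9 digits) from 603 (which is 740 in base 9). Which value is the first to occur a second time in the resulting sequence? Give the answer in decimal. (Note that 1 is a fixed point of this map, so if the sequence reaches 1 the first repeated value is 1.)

603 = (7,4,0)_9 → 7² + 4² + 0² = 65
65 = (7,2)_9 → 7² + 2² = 53
53 = (5,8)_9 → 5² + 8² = 89
89 = (1,0,8)_9 → 1² + 0² + 8² = 65  — 65 already appeared earlier.

65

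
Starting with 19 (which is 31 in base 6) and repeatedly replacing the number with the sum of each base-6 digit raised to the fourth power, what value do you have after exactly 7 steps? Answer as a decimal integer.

978

19 = (3,1)_6 → 3⁴ + 1⁴ = 82
82 = (2,1,4)_6 → 2⁴ + 1⁴ + 4⁴ = 273
273 = (1,1,3,3)_6 → 1⁴ + 1⁴ + 3⁴ + 3⁴ = 164
164 = (4,3,2)_6 → 4⁴ + 3⁴ + 2⁴ = 353
353 = (1,3,4,5)_6 → 1⁴ + 3⁴ + 4⁴ + 5⁴ = 963
963 = (4,2,4,3)_6 → 4⁴ + 2⁴ + 4⁴ + 3⁴ = 609
609 = (2,4,5,3)_6 → 2⁴ + 4⁴ + 5⁴ + 3⁴ = 978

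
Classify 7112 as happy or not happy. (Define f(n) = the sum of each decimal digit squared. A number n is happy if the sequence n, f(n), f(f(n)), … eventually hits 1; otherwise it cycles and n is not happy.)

not happy

7112 → 7² + 1² + 1² + 2² = 49 + 1 + 1 + 4 = 55
55 → 5² + 5² = 25 + 25 = 50
50 → 5² + 0² = 25 + 0 = 25
25 → 2² + 5² = 4 + 25 = 29
29 → 2² + 9² = 4 + 81 = 85
85 → 8² + 5² = 64 + 25 = 89
89 → 8² + 9² = 64 + 81 = 145
145 → 1² + 4² + 5² = 1 + 16 + 25 = 42
42 → 4² + 2² = 16 + 4 = 20
20 → 2² + 0² = 4 + 0 = 4
4 → 4² = 16
16 → 1² + 6² = 1 + 36 = 37
37 → 3² + 7² = 9 + 49 = 58
58 → 5² + 8² = 25 + 64 = 89  — 89 already seen; the sequence cycles without reaching 1.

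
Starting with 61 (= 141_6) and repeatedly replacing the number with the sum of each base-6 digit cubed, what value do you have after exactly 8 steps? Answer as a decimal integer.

9

61 = (1,4,1)_6 → 1³ + 4³ + 1³ = 66
66 = (1,5,0)_6 → 1³ + 5³ + 0³ = 126
126 = (3,3,0)_6 → 3³ + 3³ + 0³ = 54
54 = (1,3,0)_6 → 1³ + 3³ + 0³ = 28
28 = (4,4)_6 → 4³ + 4³ = 128
128 = (3,3,2)_6 → 3³ + 3³ + 2³ = 62
62 = (1,4,2)_6 → 1³ + 4³ + 2³ = 73
73 = (2,0,1)_6 → 2³ + 0³ + 1³ = 9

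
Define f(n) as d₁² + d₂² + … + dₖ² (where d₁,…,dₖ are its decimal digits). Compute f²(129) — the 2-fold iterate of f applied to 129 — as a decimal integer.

129 → 1² + 2² + 9² = 86
86 → 8² + 6² = 100

100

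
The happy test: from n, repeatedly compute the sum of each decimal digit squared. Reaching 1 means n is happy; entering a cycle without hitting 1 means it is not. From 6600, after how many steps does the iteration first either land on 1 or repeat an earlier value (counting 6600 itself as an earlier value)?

15

6600 → 6² + 6² + 0² + 0² = 72
72 → 7² + 2² = 53
53 → 5² + 3² = 34
34 → 3² + 4² = 25
25 → 2² + 5² = 29
29 → 2² + 9² = 85
85 → 8² + 5² = 89
89 → 8² + 9² = 145
145 → 1² + 4² + 5² = 42
42 → 4² + 2² = 20
20 → 2² + 0² = 4
4 → 4² = 16
16 → 1² + 6² = 37
37 → 3² + 7² = 58
58 → 5² + 8² = 89  — 89 repeats.
That took 15 steps.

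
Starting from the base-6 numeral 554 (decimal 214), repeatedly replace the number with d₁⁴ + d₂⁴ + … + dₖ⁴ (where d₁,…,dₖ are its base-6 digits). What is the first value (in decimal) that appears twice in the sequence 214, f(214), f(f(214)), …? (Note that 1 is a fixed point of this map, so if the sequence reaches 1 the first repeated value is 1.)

1251

214 = (5,5,4)_6 → 1506
1506 = (1,0,5,5,0)_6 → 1251
1251 = (5,4,4,3)_6 → 1218
1218 = (5,3,5,0)_6 → 1331
1331 = (1,0,0,5,5)_6 → 1251  — 1251 already appeared earlier.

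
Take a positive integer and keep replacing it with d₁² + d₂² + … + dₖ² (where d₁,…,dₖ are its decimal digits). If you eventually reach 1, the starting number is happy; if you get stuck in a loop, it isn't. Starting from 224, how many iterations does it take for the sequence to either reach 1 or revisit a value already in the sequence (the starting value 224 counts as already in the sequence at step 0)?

224 → 2² + 2² + 4² = 24
24 → 2² + 4² = 20
20 → 2² + 0² = 4
4 → 4² = 16
16 → 1² + 6² = 37
37 → 3² + 7² = 58
58 → 5² + 8² = 89
89 → 8² + 9² = 145
145 → 1² + 4² + 5² = 42
42 → 4² + 2² = 20  — 20 repeats.
That took 10 steps.

10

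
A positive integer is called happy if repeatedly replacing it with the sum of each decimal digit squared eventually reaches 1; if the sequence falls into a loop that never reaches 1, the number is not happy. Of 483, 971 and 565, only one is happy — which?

565

483: 483 → 89 → 145 → 42 → 20 → 4 → 16 → 37 → 58 → 89  — repeats 89 (not happy)
971: 971 → 131 → 11 → 2 → 4 → 16 → 37 → 58 → 89 → 145 → 42 → 20 → 4  — repeats 4 (not happy)
565: 565 → 86 → 100 → 1  — reaches 1 (happy)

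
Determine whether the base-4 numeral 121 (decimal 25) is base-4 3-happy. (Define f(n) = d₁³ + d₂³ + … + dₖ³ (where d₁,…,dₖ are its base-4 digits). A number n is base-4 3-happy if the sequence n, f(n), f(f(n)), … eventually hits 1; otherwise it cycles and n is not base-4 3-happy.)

base-4 3-happy

25 = (1,2,1)_4 → 1³ + 2³ + 1³ = 1 + 8 + 1 = 10
10 = (2,2)_4 → 2³ + 2³ = 8 + 8 = 16
16 = (1,0,0)_4 → 1³ + 0³ + 0³ = 1 + 0 + 0 = 1  — reached 1.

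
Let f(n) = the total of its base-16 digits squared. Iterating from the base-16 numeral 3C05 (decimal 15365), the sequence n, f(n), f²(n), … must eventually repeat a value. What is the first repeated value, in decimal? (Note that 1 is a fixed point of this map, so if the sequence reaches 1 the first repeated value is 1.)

15365 = (3,12,0,5)_16 → 3² + 12² + 0² + 5² = 9 + 144 + 0 + 25 = 178
178 = (11,2)_16 → 11² + 2² = 121 + 4 = 125
125 = (7,13)_16 → 7² + 13² = 49 + 169 = 218
218 = (13,10)_16 → 13² + 10² = 169 + 100 = 269
269 = (1,0,13)_16 → 1² + 0² + 13² = 1 + 0 + 169 = 170
170 = (10,10)_16 → 10² + 10² = 100 + 100 = 200
200 = (12,8)_16 → 12² + 8² = 144 + 64 = 208
208 = (13,0)_16 → 13² + 0² = 169 + 0 = 169
169 = (10,9)_16 → 10² + 9² = 100 + 81 = 181
181 = (11,5)_16 → 11² + 5² = 121 + 25 = 146
146 = (9,2)_16 → 9² + 2² = 81 + 4 = 85
85 = (5,5)_16 → 5² + 5² = 25 + 25 = 50
50 = (3,2)_16 → 3² + 2² = 9 + 4 = 13
13 = (13)_16 → 13² = 169  — 169 already appeared earlier.

169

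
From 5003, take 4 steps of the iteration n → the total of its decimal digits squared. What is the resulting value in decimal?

5003 → 5² + 0² + 0² + 3² = 34
34 → 3² + 4² = 25
25 → 2² + 5² = 29
29 → 2² + 9² = 85

85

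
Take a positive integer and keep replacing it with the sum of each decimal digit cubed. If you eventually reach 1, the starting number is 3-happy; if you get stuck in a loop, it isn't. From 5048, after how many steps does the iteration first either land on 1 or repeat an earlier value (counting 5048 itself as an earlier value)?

10

5048 → 5³ + 0³ + 4³ + 8³ = 125 + 0 + 64 + 512 = 701
701 → 7³ + 0³ + 1³ = 343 + 0 + 1 = 344
344 → 3³ + 4³ + 4³ = 27 + 64 + 64 = 155
155 → 1³ + 5³ + 5³ = 1 + 125 + 125 = 251
251 → 2³ + 5³ + 1³ = 8 + 125 + 1 = 134
134 → 1³ + 3³ + 4³ = 1 + 27 + 64 = 92
92 → 9³ + 2³ = 729 + 8 = 737
737 → 7³ + 3³ + 7³ = 343 + 27 + 343 = 713
713 → 7³ + 1³ + 3³ = 343 + 1 + 27 = 371
371 → 3³ + 7³ + 1³ = 27 + 343 + 1 = 371  — 371 repeats.
That took 10 steps.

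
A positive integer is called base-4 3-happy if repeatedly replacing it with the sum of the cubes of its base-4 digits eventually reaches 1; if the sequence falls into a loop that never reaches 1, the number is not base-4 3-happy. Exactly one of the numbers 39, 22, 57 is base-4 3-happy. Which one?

39: 39 → 36 → 9 → 9  — repeats 9 (not base-4 3-happy)
22: 22 → 10 → 16 → 1  — reaches 1 (base-4 3-happy)
57: 57 → 36 → 9 → 9  — repeats 9 (not base-4 3-happy)

22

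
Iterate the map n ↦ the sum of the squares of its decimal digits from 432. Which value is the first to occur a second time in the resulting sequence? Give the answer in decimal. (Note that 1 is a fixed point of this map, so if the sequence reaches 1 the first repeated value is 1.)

89

432 → 29
29 → 85
85 → 89
89 → 145
145 → 42
42 → 20
20 → 4
4 → 16
16 → 37
37 → 58
58 → 89  — 89 already appeared earlier.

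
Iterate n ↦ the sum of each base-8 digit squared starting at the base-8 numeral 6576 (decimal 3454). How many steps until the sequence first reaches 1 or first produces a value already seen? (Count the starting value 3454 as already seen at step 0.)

7

3454 = (6,5,7,6)_8 → 146
146 = (2,2,2)_8 → 12
12 = (1,4)_8 → 17
17 = (2,1)_8 → 5
5 = (5)_8 → 25
25 = (3,1)_8 → 10
10 = (1,2)_8 → 5  — 5 repeats.
That took 7 steps.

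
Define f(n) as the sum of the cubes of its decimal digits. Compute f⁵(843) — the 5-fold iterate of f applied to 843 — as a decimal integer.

843 → 8³ + 4³ + 3³ = 512 + 64 + 27 = 603
603 → 6³ + 0³ + 3³ = 216 + 0 + 27 = 243
243 → 2³ + 4³ + 3³ = 8 + 64 + 27 = 99
99 → 9³ + 9³ = 729 + 729 = 1458
1458 → 1³ + 4³ + 5³ + 8³ = 1 + 64 + 125 + 512 = 702

702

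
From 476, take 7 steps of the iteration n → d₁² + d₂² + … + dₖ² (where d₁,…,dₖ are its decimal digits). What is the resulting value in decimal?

476 → 101
101 → 2
2 → 4
4 → 16
16 → 37
37 → 58
58 → 89

89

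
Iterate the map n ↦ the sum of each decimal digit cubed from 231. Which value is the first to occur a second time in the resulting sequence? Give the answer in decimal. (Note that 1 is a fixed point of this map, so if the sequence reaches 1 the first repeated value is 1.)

153

231 → 2³ + 3³ + 1³ = 36
36 → 3³ + 6³ = 243
243 → 2³ + 4³ + 3³ = 99
99 → 9³ + 9³ = 1458
1458 → 1³ + 4³ + 5³ + 8³ = 702
702 → 7³ + 0³ + 2³ = 351
351 → 3³ + 5³ + 1³ = 153
153 → 1³ + 5³ + 3³ = 153  — 153 already appeared earlier.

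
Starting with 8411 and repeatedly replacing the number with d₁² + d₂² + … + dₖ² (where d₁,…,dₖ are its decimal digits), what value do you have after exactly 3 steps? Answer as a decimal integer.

100

8411 → 8² + 4² + 1² + 1² = 64 + 16 + 1 + 1 = 82
82 → 8² + 2² = 64 + 4 = 68
68 → 6² + 8² = 36 + 64 = 100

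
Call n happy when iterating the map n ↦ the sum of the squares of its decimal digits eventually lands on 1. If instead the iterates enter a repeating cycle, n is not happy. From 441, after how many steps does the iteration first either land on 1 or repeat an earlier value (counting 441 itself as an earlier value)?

441 → 33
33 → 18
18 → 65
65 → 61
61 → 37
37 → 58
58 → 89
89 → 145
145 → 42
42 → 20
20 → 4
4 → 16
16 → 37  — 37 repeats.
That took 13 steps.

13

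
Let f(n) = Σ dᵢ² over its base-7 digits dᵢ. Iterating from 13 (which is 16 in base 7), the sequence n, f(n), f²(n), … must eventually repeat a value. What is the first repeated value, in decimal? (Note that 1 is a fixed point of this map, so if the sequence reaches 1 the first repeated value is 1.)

13 = (1,6)_7 → 1² + 6² = 1 + 36 = 37
37 = (5,2)_7 → 5² + 2² = 25 + 4 = 29
29 = (4,1)_7 → 4² + 1² = 16 + 1 = 17
17 = (2,3)_7 → 2² + 3² = 4 + 9 = 13  — 13 already appeared earlier.

13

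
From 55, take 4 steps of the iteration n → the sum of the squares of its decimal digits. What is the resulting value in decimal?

85

55 → 5² + 5² = 25 + 25 = 50
50 → 5² + 0² = 25 + 0 = 25
25 → 2² + 5² = 4 + 25 = 29
29 → 2² + 9² = 4 + 81 = 85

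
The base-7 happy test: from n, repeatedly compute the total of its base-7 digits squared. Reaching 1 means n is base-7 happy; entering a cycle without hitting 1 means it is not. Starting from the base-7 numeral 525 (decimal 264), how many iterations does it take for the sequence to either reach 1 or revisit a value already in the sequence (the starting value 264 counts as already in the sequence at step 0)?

6

264 = (5,2,5)_7 → 5² + 2² + 5² = 25 + 4 + 25 = 54
54 = (1,0,5)_7 → 1² + 0² + 5² = 1 + 0 + 25 = 26
26 = (3,5)_7 → 3² + 5² = 9 + 25 = 34
34 = (4,6)_7 → 4² + 6² = 16 + 36 = 52
52 = (1,0,3)_7 → 1² + 0² + 3² = 1 + 0 + 9 = 10
10 = (1,3)_7 → 1² + 3² = 1 + 9 = 10  — 10 repeats.
That took 6 steps.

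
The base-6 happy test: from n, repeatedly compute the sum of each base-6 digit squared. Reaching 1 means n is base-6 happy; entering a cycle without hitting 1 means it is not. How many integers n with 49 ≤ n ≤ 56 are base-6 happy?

49: 49 → 6 → 1  — base-6 happy
50: 50 → 9 → 10 → 17 → 29 → 41 → 26 → 20 → 13 → 5 → 25 → 17  — not base-6 happy
51: 51 → 14 → 8 → 5 → 25 → 17 → 29 → 41 → 26 → 20 → 13 → 5  — not base-6 happy
52: 52 → 21 → 18 → 9 → 10 → 17 → 29 → 41 → 26 → 20 → 13 → 5 → 25 → 17  — not base-6 happy
53: 53 → 30 → 25 → 17 → 29 → 41 → 26 → 20 → 13 → 5 → 25  — not base-6 happy
54: 54 → 10 → 17 → 29 → 41 → 26 → 20 → 13 → 5 → 25 → 17  — not base-6 happy
55: 55 → 11 → 26 → 20 → 13 → 5 → 25 → 17 → 29 → 41 → 26  — not base-6 happy
56: 56 → 14 → 8 → 5 → 25 → 17 → 29 → 41 → 26 → 20 → 13 → 5  — not base-6 happy
base-6 happy: 49

1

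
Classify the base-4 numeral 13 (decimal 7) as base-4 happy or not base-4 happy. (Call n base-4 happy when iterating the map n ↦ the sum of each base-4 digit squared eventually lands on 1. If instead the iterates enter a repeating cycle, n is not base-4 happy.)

base-4 happy

7 = (1,3)_4 → 1² + 3² = 10
10 = (2,2)_4 → 2² + 2² = 8
8 = (2,0)_4 → 2² + 0² = 4
4 = (1,0)_4 → 1² + 0² = 1  — reached 1.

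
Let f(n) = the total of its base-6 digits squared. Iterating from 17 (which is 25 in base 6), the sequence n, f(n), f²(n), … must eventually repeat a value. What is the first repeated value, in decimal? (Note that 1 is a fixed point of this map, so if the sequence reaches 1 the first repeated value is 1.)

17

17 = (2,5)_6 → 2² + 5² = 4 + 25 = 29
29 = (4,5)_6 → 4² + 5² = 16 + 25 = 41
41 = (1,0,5)_6 → 1² + 0² + 5² = 1 + 0 + 25 = 26
26 = (4,2)_6 → 4² + 2² = 16 + 4 = 20
20 = (3,2)_6 → 3² + 2² = 9 + 4 = 13
13 = (2,1)_6 → 2² + 1² = 4 + 1 = 5
5 = (5)_6 → 5² = 25
25 = (4,1)_6 → 4² + 1² = 16 + 1 = 17  — 17 already appeared earlier.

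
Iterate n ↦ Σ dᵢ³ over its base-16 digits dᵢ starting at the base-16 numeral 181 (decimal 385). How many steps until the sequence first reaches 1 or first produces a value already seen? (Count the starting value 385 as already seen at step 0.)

3

385 = (1,8,1)_16 → 1³ + 8³ + 1³ = 1 + 512 + 1 = 514
514 = (2,0,2)_16 → 2³ + 0³ + 2³ = 8 + 0 + 8 = 16
16 = (1,0)_16 → 1³ + 0³ = 1 + 0 = 1  — reached 1.
That took 3 steps.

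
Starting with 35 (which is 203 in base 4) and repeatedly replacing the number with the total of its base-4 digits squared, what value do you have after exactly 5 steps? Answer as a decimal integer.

1

35 = (2,0,3)_4 → 2² + 0² + 3² = 13
13 = (3,1)_4 → 3² + 1² = 10
10 = (2,2)_4 → 2² + 2² = 8
8 = (2,0)_4 → 2² + 0² = 4
4 = (1,0)_4 → 1² + 0² = 1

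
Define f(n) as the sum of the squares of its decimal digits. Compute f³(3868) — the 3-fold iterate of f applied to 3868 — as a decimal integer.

106

3868 → 3² + 8² + 6² + 8² = 9 + 64 + 36 + 64 = 173
173 → 1² + 7² + 3² = 1 + 49 + 9 = 59
59 → 5² + 9² = 25 + 81 = 106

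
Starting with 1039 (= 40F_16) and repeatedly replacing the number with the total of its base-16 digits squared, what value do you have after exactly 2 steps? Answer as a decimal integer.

226

1039 = (4,0,15)_16 → 4² + 0² + 15² = 241
241 = (15,1)_16 → 15² + 1² = 226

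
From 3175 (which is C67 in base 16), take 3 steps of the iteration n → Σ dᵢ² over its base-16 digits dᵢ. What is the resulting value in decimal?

3175 = (12,6,7)_16 → 12² + 6² + 7² = 144 + 36 + 49 = 229
229 = (14,5)_16 → 14² + 5² = 196 + 25 = 221
221 = (13,13)_16 → 13² + 13² = 169 + 169 = 338

338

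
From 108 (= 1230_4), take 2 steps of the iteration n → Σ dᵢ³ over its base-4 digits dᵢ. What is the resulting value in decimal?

9

108 = (1,2,3,0)_4 → 1³ + 2³ + 3³ + 0³ = 36
36 = (2,1,0)_4 → 2³ + 1³ + 0³ = 9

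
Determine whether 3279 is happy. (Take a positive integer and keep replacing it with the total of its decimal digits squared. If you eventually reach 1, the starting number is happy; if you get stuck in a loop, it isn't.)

3279 → 143
143 → 26
26 → 40
40 → 16
16 → 37
37 → 58
58 → 89
89 → 145
145 → 42
42 → 20
20 → 4
4 → 16  — 16 already seen; the sequence cycles without reaching 1.

not happy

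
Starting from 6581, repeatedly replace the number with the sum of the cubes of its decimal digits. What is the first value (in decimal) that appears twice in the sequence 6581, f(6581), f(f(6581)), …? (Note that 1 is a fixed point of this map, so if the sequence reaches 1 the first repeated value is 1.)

6581 → 6³ + 5³ + 8³ + 1³ = 854
854 → 8³ + 5³ + 4³ = 701
701 → 7³ + 0³ + 1³ = 344
344 → 3³ + 4³ + 4³ = 155
155 → 1³ + 5³ + 5³ = 251
251 → 2³ + 5³ + 1³ = 134
134 → 1³ + 3³ + 4³ = 92
92 → 9³ + 2³ = 737
737 → 7³ + 3³ + 7³ = 713
713 → 7³ + 1³ + 3³ = 371
371 → 3³ + 7³ + 1³ = 371  — 371 already appeared earlier.

371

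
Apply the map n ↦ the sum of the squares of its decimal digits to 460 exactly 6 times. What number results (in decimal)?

42

460 → 4² + 6² + 0² = 16 + 36 + 0 = 52
52 → 5² + 2² = 25 + 4 = 29
29 → 2² + 9² = 4 + 81 = 85
85 → 8² + 5² = 64 + 25 = 89
89 → 8² + 9² = 64 + 81 = 145
145 → 1² + 4² + 5² = 1 + 16 + 25 = 42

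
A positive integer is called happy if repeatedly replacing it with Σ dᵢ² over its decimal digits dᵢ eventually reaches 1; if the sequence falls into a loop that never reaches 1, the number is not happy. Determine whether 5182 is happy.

5182 → 5² + 1² + 8² + 2² = 94
94 → 9² + 4² = 97
97 → 9² + 7² = 130
130 → 1² + 3² + 0² = 10
10 → 1² + 0² = 1  — reached 1.

happy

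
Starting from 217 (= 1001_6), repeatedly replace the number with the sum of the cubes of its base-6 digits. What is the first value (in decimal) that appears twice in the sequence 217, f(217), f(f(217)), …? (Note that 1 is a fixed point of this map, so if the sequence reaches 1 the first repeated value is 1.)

217 = (1,0,0,1)_6 → 1³ + 0³ + 0³ + 1³ = 2
2 = (2)_6 → 2³ = 8
8 = (1,2)_6 → 1³ + 2³ = 9
9 = (1,3)_6 → 1³ + 3³ = 28
28 = (4,4)_6 → 4³ + 4³ = 128
128 = (3,3,2)_6 → 3³ + 3³ + 2³ = 62
62 = (1,4,2)_6 → 1³ + 4³ + 2³ = 73
73 = (2,0,1)_6 → 2³ + 0³ + 1³ = 9  — 9 already appeared earlier.

9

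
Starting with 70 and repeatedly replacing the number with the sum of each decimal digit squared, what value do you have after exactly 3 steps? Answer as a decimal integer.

70 → 7² + 0² = 49 + 0 = 49
49 → 4² + 9² = 16 + 81 = 97
97 → 9² + 7² = 81 + 49 = 130

130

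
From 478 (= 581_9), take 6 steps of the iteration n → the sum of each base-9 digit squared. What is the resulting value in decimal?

478 = (5,8,1)_9 → 5² + 8² + 1² = 90
90 = (1,1,0)_9 → 1² + 1² + 0² = 2
2 = (2)_9 → 2² = 4
4 = (4)_9 → 4² = 16
16 = (1,7)_9 → 1² + 7² = 50
50 = (5,5)_9 → 5² + 5² = 50

50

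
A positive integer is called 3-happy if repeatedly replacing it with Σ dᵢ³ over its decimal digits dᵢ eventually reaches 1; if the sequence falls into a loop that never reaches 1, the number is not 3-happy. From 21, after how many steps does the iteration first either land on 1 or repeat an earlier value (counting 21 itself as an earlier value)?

6

21 → 2³ + 1³ = 9
9 → 9³ = 729
729 → 7³ + 2³ + 9³ = 1080
1080 → 1³ + 0³ + 8³ + 0³ = 513
513 → 5³ + 1³ + 3³ = 153
153 → 1³ + 5³ + 3³ = 153  — 153 repeats.
That took 6 steps.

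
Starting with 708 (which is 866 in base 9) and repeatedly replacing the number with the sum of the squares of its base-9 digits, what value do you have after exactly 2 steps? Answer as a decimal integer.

38

708 = (8,6,6)_9 → 8² + 6² + 6² = 136
136 = (1,6,1)_9 → 1² + 6² + 1² = 38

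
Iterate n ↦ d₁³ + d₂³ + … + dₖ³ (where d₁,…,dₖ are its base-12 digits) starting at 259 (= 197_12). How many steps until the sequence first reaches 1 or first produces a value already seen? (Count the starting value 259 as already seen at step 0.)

8

259 = (1,9,7)_12 → 1³ + 9³ + 7³ = 1 + 729 + 343 = 1073
1073 = (7,5,5)_12 → 7³ + 5³ + 5³ = 343 + 125 + 125 = 593
593 = (4,1,5)_12 → 4³ + 1³ + 5³ = 64 + 1 + 125 = 190
190 = (1,3,10)_12 → 1³ + 3³ + 10³ = 1 + 27 + 1000 = 1028
1028 = (7,1,8)_12 → 7³ + 1³ + 8³ = 343 + 1 + 512 = 856
856 = (5,11,4)_12 → 5³ + 11³ + 4³ = 125 + 1331 + 64 = 1520
1520 = (10,6,8)_12 → 10³ + 6³ + 8³ = 1000 + 216 + 512 = 1728
1728 = (1,0,0,0)_12 → 1³ + 0³ + 0³ + 0³ = 1 + 0 + 0 + 0 = 1  — reached 1.
That took 8 steps.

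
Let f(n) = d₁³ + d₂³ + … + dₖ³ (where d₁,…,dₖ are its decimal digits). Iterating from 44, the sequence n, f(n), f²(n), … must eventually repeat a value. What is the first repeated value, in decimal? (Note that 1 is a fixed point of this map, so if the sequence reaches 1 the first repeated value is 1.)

44 → 4³ + 4³ = 64 + 64 = 128
128 → 1³ + 2³ + 8³ = 1 + 8 + 512 = 521
521 → 5³ + 2³ + 1³ = 125 + 8 + 1 = 134
134 → 1³ + 3³ + 4³ = 1 + 27 + 64 = 92
92 → 9³ + 2³ = 729 + 8 = 737
737 → 7³ + 3³ + 7³ = 343 + 27 + 343 = 713
713 → 7³ + 1³ + 3³ = 343 + 1 + 27 = 371
371 → 3³ + 7³ + 1³ = 27 + 343 + 1 = 371  — 371 already appeared earlier.

371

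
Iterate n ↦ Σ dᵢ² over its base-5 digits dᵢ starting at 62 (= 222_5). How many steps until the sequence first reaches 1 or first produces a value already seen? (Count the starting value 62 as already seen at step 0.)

62 = (2,2,2)_5 → 2² + 2² + 2² = 4 + 4 + 4 = 12
12 = (2,2)_5 → 2² + 2² = 4 + 4 = 8
8 = (1,3)_5 → 1² + 3² = 1 + 9 = 10
10 = (2,0)_5 → 2² + 0² = 4 + 0 = 4
4 = (4)_5 → 4² = 16
16 = (3,1)_5 → 3² + 1² = 9 + 1 = 10  — 10 repeats.
That took 6 steps.

6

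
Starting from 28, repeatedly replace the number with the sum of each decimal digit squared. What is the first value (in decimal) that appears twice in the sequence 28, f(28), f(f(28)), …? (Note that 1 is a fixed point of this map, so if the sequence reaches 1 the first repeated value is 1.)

28 → 2² + 8² = 68
68 → 6² + 8² = 100
100 → 1² + 0² + 0² = 1  — reached the fixed point 1.
1 → 1, so 1 is the first repeated value.

1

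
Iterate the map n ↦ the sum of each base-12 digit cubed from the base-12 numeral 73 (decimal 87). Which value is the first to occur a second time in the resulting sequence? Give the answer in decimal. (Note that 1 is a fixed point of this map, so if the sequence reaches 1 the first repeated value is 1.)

87 = (7,3)_12 → 7³ + 3³ = 370
370 = (2,6,10)_12 → 2³ + 6³ + 10³ = 1224
1224 = (8,6,0)_12 → 8³ + 6³ + 0³ = 728
728 = (5,0,8)_12 → 5³ + 0³ + 8³ = 637
637 = (4,5,1)_12 → 4³ + 5³ + 1³ = 190
190 = (1,3,10)_12 → 1³ + 3³ + 10³ = 1028
1028 = (7,1,8)_12 → 7³ + 1³ + 8³ = 856
856 = (5,11,4)_12 → 5³ + 11³ + 4³ = 1520
1520 = (10,6,8)_12 → 10³ + 6³ + 8³ = 1728
1728 = (1,0,0,0)_12 → 1³ + 0³ + 0³ + 0³ = 1  — reached the fixed point 1.
1 → 1, so 1 is the first repeated value.

1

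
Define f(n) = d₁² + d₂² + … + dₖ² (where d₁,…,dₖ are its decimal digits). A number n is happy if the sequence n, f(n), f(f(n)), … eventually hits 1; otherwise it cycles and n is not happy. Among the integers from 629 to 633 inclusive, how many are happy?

629: 629 → 121 → 6 → 36 → 45 → 41 → 17 → 50 → 25 → 29 → 85 → 89 → 145 → 42 → 20 → 4 → 16 → 37 → 58 → 89  (repeats 89)
630: 630 → 45 → 41 → 17 → 50 → 25 → 29 → 85 → 89 → 145 → 42 → 20 → 4 → 16 → 37 → 58 → 89  (repeats 89)
631: 631 → 46 → 52 → 29 → 85 → 89 → 145 → 42 → 20 → 4 → 16 → 37 → 58 → 89  (repeats 89)
632: 632 → 49 → 97 → 130 → 10 → 1  (reaches 1)
633: 633 → 54 → 41 → 17 → 50 → 25 → 29 → 85 → 89 → 145 → 42 → 20 → 4 → 16 → 37 → 58 → 89  (repeats 89)
happy: 632

1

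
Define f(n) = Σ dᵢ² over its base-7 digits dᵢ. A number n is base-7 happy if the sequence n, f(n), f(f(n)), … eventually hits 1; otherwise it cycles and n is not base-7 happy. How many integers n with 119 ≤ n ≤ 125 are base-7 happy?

1

119: 119 → 13 → 37 → 29 → 17 → 13  — not base-7 happy
120: 120 → 14 → 4 → 16 → 8 → 2 → 4  — not base-7 happy
121: 121 → 17 → 13 → 37 → 29 → 17  — not base-7 happy
122: 122 → 22 → 10 → 10  — not base-7 happy
123: 123 → 29 → 17 → 13 → 37 → 29  — not base-7 happy
124: 124 → 38 → 34 → 52 → 10 → 10  — not base-7 happy
125: 125 → 49 → 1  — base-7 happy
base-7 happy: 125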